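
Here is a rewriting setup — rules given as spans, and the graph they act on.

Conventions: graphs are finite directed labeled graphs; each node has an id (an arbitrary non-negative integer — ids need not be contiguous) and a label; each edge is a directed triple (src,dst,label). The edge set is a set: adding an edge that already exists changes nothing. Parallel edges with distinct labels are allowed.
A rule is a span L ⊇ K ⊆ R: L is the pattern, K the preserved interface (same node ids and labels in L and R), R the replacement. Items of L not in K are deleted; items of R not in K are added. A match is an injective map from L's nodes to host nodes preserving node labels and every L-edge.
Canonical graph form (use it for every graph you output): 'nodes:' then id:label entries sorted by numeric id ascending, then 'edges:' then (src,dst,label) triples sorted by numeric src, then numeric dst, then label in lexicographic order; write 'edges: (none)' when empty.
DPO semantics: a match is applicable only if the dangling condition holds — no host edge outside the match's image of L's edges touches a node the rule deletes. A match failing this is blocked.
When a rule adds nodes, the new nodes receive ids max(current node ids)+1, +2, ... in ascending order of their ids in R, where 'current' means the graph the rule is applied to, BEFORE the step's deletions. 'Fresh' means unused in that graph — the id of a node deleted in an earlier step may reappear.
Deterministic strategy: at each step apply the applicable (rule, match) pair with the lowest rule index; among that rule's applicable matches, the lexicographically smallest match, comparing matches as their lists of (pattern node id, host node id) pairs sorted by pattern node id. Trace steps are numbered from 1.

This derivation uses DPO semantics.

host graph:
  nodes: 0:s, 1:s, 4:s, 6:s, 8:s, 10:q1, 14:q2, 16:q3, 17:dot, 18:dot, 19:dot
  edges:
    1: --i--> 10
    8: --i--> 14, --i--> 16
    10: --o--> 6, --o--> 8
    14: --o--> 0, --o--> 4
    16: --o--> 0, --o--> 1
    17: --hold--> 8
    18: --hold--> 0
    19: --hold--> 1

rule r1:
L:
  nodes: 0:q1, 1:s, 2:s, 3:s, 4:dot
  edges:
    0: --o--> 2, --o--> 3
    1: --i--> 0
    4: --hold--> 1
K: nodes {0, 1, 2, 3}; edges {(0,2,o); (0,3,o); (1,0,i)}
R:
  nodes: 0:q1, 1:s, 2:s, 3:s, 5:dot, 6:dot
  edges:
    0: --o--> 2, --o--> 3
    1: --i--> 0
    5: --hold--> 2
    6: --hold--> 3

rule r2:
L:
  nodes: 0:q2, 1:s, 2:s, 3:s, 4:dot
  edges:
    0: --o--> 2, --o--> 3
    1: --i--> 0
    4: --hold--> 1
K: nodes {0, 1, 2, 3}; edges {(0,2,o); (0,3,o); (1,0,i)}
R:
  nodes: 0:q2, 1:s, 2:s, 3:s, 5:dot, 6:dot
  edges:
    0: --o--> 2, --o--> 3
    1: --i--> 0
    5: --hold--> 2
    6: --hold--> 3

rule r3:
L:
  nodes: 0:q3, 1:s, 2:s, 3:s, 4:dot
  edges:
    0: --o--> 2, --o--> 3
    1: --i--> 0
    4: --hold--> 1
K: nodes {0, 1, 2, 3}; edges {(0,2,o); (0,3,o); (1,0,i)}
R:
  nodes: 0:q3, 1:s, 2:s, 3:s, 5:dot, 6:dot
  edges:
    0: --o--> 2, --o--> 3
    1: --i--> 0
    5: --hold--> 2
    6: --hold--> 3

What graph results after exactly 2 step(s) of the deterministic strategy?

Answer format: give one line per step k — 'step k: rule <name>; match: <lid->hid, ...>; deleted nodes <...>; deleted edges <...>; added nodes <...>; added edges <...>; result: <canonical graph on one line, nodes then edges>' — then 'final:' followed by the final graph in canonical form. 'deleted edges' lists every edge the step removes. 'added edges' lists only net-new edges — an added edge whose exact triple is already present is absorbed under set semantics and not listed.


step 1: rule r1; match: 0->10, 1->1, 2->6, 3->8, 4->19; deleted nodes 19; deleted edges (19,1,hold); added nodes 20, 21; added edges (20,6,hold); (21,8,hold); result: nodes: 0:s, 1:s, 4:s, 6:s, 8:s, 10:q1, 14:q2, 16:q3, 17:dot, 18:dot, 20:dot, 21:dot edges: (1,10,i); (8,14,i); (8,16,i); (10,6,o); (10,8,o); (14,0,o); (14,4,o); (16,0,o); (16,1,o); (17,8,hold); (18,0,hold); (20,6,hold); (21,8,hold)
step 2: rule r2; match: 0->14, 1->8, 2->0, 3->4, 4->17; deleted nodes 17; deleted edges (17,8,hold); added nodes 22, 23; added edges (22,0,hold); (23,4,hold); result: nodes: 0:s, 1:s, 4:s, 6:s, 8:s, 10:q1, 14:q2, 16:q3, 18:dot, 20:dot, 21:dot, 22:dot, 23:dot edges: (1,10,i); (8,14,i); (8,16,i); (10,6,o); (10,8,o); (14,0,o); (14,4,o); (16,0,o); (16,1,o); (18,0,hold); (20,6,hold); (21,8,hold); (22,0,hold); (23,4,hold)
final:
nodes: 0:s, 1:s, 4:s, 6:s, 8:s, 10:q1, 14:q2, 16:q3, 18:dot, 20:dot, 21:dot, 22:dot, 23:dot
edges: (1,10,i); (8,14,i); (8,16,i); (10,6,o); (10,8,o); (14,0,o); (14,4,o); (16,0,o); (16,1,o); (18,0,hold); (20,6,hold); (21,8,hold); (22,0,hold); (23,4,hold)


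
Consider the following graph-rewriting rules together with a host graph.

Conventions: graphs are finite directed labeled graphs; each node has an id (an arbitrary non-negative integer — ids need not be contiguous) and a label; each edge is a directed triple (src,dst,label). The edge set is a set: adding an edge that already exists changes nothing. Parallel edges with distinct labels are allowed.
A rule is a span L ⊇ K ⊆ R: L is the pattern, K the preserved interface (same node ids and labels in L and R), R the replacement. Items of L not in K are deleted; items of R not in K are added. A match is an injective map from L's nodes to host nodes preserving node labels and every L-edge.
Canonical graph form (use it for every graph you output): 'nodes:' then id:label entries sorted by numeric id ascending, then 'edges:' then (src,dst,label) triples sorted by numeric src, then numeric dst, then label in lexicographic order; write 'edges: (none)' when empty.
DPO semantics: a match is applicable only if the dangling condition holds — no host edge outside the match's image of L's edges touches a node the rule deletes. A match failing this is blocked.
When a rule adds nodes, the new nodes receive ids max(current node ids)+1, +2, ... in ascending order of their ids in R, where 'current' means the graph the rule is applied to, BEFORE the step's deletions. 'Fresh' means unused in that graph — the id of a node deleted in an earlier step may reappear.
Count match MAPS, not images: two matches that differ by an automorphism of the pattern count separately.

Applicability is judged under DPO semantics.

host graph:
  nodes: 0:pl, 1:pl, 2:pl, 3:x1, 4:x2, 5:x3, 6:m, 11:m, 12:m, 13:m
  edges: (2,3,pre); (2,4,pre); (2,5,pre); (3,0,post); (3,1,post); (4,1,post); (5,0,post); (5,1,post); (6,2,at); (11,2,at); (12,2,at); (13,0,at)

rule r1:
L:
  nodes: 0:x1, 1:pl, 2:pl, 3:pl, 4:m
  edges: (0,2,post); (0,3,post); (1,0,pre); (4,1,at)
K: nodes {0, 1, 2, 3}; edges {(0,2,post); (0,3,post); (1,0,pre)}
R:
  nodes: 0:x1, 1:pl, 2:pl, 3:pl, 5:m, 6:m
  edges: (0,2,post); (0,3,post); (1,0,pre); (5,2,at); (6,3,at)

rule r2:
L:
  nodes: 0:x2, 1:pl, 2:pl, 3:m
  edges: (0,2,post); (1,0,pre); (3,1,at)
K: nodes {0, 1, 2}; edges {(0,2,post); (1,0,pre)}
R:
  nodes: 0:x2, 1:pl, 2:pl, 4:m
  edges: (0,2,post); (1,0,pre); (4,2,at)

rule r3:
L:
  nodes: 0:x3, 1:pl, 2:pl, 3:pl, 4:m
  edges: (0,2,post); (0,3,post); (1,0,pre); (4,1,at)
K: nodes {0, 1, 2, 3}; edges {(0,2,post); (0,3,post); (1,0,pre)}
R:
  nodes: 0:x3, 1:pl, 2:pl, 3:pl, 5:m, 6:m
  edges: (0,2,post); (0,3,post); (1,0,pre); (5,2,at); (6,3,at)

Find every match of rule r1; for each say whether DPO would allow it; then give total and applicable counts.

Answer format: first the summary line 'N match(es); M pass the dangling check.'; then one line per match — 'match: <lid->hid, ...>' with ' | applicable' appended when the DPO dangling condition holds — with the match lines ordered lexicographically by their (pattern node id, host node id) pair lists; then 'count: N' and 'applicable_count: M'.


6 match(es); 6 pass the dangling check.
match: 0->3, 1->2, 2->0, 3->1, 4->6 | applicable
match: 0->3, 1->2, 2->0, 3->1, 4->11 | applicable
match: 0->3, 1->2, 2->0, 3->1, 4->12 | applicable
match: 0->3, 1->2, 2->1, 3->0, 4->6 | applicable
match: 0->3, 1->2, 2->1, 3->0, 4->11 | applicable
match: 0->3, 1->2, 2->1, 3->0, 4->12 | applicable
count: 6
applicable_count: 6


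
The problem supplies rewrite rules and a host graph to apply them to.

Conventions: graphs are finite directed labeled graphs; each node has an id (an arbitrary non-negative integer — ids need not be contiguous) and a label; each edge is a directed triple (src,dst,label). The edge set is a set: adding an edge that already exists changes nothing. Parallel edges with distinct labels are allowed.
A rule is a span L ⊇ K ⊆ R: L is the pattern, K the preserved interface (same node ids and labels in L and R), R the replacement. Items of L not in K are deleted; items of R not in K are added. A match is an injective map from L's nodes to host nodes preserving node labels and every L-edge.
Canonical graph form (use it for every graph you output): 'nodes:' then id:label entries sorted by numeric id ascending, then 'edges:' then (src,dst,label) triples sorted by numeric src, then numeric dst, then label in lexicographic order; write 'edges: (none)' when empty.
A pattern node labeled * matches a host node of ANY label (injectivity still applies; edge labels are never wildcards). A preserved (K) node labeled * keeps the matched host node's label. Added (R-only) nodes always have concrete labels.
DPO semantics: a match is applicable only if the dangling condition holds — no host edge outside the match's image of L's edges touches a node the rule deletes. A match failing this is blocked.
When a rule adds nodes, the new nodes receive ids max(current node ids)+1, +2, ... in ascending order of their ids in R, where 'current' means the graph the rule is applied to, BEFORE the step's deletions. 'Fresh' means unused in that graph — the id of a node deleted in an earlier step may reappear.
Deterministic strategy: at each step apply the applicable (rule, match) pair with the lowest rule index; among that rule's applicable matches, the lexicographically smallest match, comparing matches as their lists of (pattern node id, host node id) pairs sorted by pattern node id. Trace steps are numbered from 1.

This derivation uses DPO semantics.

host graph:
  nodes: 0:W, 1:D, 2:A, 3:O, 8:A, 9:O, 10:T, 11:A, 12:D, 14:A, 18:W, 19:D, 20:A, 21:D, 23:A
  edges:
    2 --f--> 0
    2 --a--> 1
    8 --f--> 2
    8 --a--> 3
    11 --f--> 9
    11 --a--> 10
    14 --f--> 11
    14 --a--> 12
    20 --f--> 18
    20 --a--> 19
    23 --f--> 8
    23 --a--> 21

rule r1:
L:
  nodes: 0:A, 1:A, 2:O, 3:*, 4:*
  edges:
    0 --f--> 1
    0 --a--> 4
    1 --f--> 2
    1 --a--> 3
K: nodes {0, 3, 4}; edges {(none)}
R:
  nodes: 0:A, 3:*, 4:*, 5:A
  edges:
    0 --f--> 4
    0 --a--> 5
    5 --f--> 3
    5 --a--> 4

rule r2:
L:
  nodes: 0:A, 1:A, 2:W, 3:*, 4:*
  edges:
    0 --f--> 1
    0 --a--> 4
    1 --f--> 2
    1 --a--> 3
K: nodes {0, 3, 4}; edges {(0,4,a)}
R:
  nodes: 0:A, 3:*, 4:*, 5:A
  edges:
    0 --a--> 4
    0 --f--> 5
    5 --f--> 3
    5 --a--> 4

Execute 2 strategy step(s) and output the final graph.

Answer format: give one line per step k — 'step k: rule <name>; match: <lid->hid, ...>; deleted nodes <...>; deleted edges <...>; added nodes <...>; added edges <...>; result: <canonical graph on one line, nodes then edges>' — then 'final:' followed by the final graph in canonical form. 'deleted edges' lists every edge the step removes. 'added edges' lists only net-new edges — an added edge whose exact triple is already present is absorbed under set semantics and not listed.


step 1: rule r1; match: 0->14, 1->11, 2->9, 3->10, 4->12; deleted nodes 9, 11; deleted edges (11,9,f); (11,10,a); (14,11,f); (14,12,a); added nodes 24; added edges (14,12,f); (14,24,a); (24,10,f); (24,12,a); result: nodes: 0:W, 1:D, 2:A, 3:O, 8:A, 10:T, 12:D, 14:A, 18:W, 19:D, 20:A, 21:D, 23:A, 24:A edges: (2,0,f); (2,1,a); (8,2,f); (8,3,a); (14,12,f); (14,24,a); (20,18,f); (20,19,a); (23,8,f); (23,21,a); (24,10,f); (24,12,a)
step 2: rule r2; match: 0->8, 1->2, 2->0, 3->1, 4->3; deleted nodes 0, 2; deleted edges (2,0,f); (2,1,a); (8,2,f); added nodes 25; added edges (8,25,f); (25,1,f); (25,3,a); result: nodes: 1:D, 3:O, 8:A, 10:T, 12:D, 14:A, 18:W, 19:D, 20:A, 21:D, 23:A, 24:A, 25:A edges: (8,3,a); (8,25,f); (14,12,f); (14,24,a); (20,18,f); (20,19,a); (23,8,f); (23,21,a); (24,10,f); (24,12,a); (25,1,f); (25,3,a)
final:
nodes: 1:D, 3:O, 8:A, 10:T, 12:D, 14:A, 18:W, 19:D, 20:A, 21:D, 23:A, 24:A, 25:A
edges: (8,3,a); (8,25,f); (14,12,f); (14,24,a); (20,18,f); (20,19,a); (23,8,f); (23,21,a); (24,10,f); (24,12,a); (25,1,f); (25,3,a)


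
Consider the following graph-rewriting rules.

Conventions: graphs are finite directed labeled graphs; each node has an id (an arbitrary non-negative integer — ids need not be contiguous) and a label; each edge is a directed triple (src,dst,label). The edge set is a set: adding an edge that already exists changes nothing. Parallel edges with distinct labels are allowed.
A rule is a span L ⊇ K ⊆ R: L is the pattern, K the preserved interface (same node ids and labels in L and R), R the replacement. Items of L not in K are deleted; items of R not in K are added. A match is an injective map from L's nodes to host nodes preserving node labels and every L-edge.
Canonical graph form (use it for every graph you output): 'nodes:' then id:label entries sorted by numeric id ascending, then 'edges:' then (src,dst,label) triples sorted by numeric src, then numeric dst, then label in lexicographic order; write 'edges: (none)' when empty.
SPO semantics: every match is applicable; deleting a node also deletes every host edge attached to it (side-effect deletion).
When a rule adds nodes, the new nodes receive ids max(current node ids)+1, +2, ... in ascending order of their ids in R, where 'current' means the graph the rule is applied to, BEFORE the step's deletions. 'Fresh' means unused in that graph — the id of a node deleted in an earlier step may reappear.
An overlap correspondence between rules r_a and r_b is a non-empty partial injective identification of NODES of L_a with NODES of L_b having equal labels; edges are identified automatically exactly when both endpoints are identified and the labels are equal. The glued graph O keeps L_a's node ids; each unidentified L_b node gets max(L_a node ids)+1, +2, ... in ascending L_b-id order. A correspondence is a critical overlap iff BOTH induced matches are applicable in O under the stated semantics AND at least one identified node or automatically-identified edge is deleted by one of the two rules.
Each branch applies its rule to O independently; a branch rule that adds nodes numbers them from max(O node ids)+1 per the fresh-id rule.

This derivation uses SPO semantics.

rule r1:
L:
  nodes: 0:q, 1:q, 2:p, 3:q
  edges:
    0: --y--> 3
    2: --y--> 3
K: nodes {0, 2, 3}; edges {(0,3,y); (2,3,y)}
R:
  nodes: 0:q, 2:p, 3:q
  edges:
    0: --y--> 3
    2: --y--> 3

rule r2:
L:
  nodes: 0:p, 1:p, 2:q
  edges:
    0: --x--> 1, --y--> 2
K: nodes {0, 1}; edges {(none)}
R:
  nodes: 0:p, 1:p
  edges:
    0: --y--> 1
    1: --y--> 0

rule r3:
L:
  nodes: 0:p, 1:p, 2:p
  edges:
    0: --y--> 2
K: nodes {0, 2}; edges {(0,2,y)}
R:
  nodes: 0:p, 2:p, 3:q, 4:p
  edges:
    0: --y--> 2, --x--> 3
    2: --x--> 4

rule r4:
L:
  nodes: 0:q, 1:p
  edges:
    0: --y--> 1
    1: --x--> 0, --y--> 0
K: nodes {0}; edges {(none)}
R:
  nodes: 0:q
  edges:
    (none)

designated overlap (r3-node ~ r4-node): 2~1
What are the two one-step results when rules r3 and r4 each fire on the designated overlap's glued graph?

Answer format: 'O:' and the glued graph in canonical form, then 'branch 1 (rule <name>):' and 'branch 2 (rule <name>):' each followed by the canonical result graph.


O:
nodes: 0:p, 1:p, 2:p, 3:q
edges: (0,2,y); (2,3,x); (2,3,y); (3,2,y)
branch 1 (rule r3):
nodes: 0:p, 2:p, 3:q, 4:q, 5:p
edges: (0,2,y); (0,4,x); (2,3,x); (2,3,y); (2,5,x); (3,2,y)
branch 2 (rule r4):
nodes: 0:p, 1:p, 3:q
edges: (none)


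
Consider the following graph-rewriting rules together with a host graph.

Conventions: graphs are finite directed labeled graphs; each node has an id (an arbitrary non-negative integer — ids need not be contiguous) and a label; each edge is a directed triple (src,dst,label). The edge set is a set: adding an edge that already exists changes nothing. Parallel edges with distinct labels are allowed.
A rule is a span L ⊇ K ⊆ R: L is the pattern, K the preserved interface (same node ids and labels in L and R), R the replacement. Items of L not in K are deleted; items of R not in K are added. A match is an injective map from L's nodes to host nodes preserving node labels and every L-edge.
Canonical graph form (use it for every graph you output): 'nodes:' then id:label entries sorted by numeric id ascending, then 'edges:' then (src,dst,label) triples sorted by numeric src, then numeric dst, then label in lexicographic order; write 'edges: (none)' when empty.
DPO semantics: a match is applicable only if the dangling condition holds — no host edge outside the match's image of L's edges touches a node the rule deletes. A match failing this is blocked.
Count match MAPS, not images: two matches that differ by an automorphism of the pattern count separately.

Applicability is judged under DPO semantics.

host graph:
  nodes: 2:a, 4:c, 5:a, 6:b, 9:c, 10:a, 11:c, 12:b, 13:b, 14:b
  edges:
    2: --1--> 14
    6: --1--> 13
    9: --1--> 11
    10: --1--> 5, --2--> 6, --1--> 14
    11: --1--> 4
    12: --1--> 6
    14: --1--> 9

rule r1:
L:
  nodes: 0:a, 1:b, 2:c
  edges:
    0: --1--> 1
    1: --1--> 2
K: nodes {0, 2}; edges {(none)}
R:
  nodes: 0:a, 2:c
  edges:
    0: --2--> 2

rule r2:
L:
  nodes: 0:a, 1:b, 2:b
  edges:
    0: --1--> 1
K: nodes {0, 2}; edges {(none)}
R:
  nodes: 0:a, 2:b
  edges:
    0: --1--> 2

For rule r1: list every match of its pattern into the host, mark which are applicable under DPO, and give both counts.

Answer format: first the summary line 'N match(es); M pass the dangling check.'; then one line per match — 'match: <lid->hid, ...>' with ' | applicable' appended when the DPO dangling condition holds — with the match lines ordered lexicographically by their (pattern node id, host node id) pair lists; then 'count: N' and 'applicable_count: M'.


2 match(es); 0 pass the dangling check.
match: 0->2, 1->14, 2->9
match: 0->10, 1->14, 2->9
count: 2
applicable_count: 0


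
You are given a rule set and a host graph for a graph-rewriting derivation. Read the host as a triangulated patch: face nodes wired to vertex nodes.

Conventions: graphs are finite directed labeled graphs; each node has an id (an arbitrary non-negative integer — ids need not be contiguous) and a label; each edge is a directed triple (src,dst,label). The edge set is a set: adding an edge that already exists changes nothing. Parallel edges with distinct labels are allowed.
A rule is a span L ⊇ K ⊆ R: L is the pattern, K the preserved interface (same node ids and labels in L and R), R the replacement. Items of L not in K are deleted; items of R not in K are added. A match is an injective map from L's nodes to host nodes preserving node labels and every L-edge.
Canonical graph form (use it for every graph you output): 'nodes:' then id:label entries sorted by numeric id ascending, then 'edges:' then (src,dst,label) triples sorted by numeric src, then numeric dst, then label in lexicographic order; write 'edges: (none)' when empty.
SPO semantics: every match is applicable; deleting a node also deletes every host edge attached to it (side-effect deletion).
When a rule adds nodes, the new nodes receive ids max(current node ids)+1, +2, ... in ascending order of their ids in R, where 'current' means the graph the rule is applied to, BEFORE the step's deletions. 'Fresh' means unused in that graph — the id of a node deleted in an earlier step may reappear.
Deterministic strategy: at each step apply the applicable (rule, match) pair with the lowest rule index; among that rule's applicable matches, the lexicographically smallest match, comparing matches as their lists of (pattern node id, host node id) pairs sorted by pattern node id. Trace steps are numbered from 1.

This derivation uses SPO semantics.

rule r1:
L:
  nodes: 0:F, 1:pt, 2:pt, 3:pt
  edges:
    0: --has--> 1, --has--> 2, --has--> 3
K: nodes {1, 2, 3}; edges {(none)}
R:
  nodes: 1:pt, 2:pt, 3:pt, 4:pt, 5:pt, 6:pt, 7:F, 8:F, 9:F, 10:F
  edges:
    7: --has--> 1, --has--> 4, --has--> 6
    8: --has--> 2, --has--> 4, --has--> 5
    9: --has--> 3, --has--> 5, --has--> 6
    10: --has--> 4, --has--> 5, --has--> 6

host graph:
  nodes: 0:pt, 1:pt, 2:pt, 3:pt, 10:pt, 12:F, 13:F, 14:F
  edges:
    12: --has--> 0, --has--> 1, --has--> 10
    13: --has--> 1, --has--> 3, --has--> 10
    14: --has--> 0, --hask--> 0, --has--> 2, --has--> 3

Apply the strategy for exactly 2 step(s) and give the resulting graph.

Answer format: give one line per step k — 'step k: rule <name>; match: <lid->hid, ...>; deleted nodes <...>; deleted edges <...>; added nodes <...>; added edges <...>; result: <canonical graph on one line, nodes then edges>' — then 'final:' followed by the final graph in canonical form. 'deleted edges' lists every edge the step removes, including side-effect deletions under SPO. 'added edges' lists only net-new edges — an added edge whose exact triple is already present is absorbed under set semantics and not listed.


step 1: rule r1; match: 0->12, 1->0, 2->1, 3->10; deleted nodes 12; deleted edges (12,0,has); (12,1,has); (12,10,has); added nodes 15, 16, 17, 18, 19, 20, 21; added edges (18,0,has); (18,15,has); (18,17,has); (19,1,has); (19,15,has); (19,16,has); (20,10,has); (20,16,has); (20,17,has); (21,15,has); (21,16,has); (21,17,has); result: nodes: 0:pt, 1:pt, 2:pt, 3:pt, 10:pt, 13:F, 14:F, 15:pt, 16:pt, 17:pt, 18:F, 19:F, 20:F, 21:F edges: (13,1,has); (13,3,has); (13,10,has); (14,0,has); (14,0,hask); (14,2,has); (14,3,has); (18,0,has); (18,15,has); (18,17,has); (19,1,has); (19,15,has); (19,16,has); (20,10,has); (20,16,has); (20,17,has); (21,15,has); (21,16,has); (21,17,has)
step 2: rule r1; match: 0->13, 1->1, 2->3, 3->10; deleted nodes 13; deleted edges (13,1,has); (13,3,has); (13,10,has); added nodes 22, 23, 24, 25, 26, 27, 28; added edges (25,1,has); (25,22,has); (25,24,has); (26,3,has); (26,22,has); (26,23,has); (27,10,has); (27,23,has); (27,24,has); (28,22,has); (28,23,has); (28,24,has); result: nodes: 0:pt, 1:pt, 2:pt, 3:pt, 10:pt, 14:F, 15:pt, 16:pt, 17:pt, 18:F, 19:F, 20:F, 21:F, 22:pt, 23:pt, 24:pt, 25:F, 26:F, 27:F, 28:F edges: (14,0,has); (14,0,hask); (14,2,has); (14,3,has); (18,0,has); (18,15,has); (18,17,has); (19,1,has); (19,15,has); (19,16,has); (20,10,has); (20,16,has); (20,17,has); (21,15,has); (21,16,has); (21,17,has); (25,1,has); (25,22,has); (25,24,has); (26,3,has); (26,22,has); (26,23,has); (27,10,has); (27,23,has); (27,24,has); (28,22,has); (28,23,has); (28,24,has)
final:
nodes: 0:pt, 1:pt, 2:pt, 3:pt, 10:pt, 14:F, 15:pt, 16:pt, 17:pt, 18:F, 19:F, 20:F, 21:F, 22:pt, 23:pt, 24:pt, 25:F, 26:F, 27:F, 28:F
edges: (14,0,has); (14,0,hask); (14,2,has); (14,3,has); (18,0,has); (18,15,has); (18,17,has); (19,1,has); (19,15,has); (19,16,has); (20,10,has); (20,16,has); (20,17,has); (21,15,has); (21,16,has); (21,17,has); (25,1,has); (25,22,has); (25,24,has); (26,3,has); (26,22,has); (26,23,has); (27,10,has); (27,23,has); (27,24,has); (28,22,has); (28,23,has); (28,24,has)


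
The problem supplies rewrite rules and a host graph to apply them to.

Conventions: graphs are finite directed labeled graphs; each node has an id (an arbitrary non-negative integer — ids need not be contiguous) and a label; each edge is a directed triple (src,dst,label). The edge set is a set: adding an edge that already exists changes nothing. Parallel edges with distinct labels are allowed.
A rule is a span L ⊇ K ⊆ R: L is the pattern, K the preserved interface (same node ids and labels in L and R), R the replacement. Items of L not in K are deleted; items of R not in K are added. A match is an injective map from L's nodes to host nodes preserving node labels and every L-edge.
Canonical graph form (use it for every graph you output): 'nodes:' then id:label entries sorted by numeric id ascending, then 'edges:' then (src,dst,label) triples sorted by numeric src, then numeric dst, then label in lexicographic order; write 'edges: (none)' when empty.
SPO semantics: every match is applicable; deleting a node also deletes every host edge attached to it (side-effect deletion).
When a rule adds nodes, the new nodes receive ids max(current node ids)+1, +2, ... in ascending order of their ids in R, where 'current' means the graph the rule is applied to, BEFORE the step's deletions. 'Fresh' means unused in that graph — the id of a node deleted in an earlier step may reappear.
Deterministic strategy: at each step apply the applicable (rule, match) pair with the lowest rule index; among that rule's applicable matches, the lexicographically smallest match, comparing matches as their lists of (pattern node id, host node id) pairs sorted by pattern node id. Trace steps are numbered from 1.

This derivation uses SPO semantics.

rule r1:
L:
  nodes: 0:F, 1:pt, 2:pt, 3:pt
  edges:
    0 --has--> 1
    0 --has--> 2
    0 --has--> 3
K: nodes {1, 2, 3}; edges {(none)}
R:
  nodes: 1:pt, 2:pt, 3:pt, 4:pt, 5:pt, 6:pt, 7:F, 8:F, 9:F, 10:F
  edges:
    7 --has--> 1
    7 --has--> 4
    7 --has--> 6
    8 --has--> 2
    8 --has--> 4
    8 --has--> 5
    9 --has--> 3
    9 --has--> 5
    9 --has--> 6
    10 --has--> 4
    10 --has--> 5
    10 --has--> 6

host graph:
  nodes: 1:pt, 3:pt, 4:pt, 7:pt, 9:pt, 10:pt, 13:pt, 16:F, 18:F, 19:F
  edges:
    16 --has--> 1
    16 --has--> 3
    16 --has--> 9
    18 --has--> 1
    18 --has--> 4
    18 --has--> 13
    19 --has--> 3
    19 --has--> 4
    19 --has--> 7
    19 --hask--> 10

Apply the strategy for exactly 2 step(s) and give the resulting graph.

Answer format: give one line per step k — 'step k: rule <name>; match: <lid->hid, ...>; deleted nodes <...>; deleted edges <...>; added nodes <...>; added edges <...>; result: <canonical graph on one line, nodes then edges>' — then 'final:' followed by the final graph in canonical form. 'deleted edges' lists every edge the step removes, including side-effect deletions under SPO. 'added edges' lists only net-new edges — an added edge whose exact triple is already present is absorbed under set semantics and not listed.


step 1: rule r1; match: 0->16, 1->1, 2->3, 3->9; deleted nodes 16; deleted edges (16,1,has); (16,3,has); (16,9,has); added nodes 20, 21, 22, 23, 24, 25, 26; added edges (23,1,has); (23,20,has); (23,22,has); (24,3,has); (24,20,has); (24,21,has); (25,9,has); (25,21,has); (25,22,has); (26,20,has); (26,21,has); (26,22,has); result: nodes: 1:pt, 3:pt, 4:pt, 7:pt, 9:pt, 10:pt, 13:pt, 18:F, 19:F, 20:pt, 21:pt, 22:pt, 23:F, 24:F, 25:F, 26:F edges: (18,1,has); (18,4,has); (18,13,has); (19,3,has); (19,4,has); (19,7,has); (19,10,hask); (23,1,has); (23,20,has); (23,22,has); (24,3,has); (24,20,has); (24,21,has); (25,9,has); (25,21,has); (25,22,has); (26,20,has); (26,21,has); (26,22,has)
step 2: rule r1; match: 0->18, 1->1, 2->4, 3->13; deleted nodes 18; deleted edges (18,1,has); (18,4,has); (18,13,has); added nodes 27, 28, 29, 30, 31, 32, 33; added edges (30,1,has); (30,27,has); (30,29,has); (31,4,has); (31,27,has); (31,28,has); (32,13,has); (32,28,has); (32,29,has); (33,27,has); (33,28,has); (33,29,has); result: nodes: 1:pt, 3:pt, 4:pt, 7:pt, 9:pt, 10:pt, 13:pt, 19:F, 20:pt, 21:pt, 22:pt, 23:F, 24:F, 25:F, 26:F, 27:pt, 28:pt, 29:pt, 30:F, 31:F, 32:F, 33:F edges: (19,3,has); (19,4,has); (19,7,has); (19,10,hask); (23,1,has); (23,20,has); (23,22,has); (24,3,has); (24,20,has); (24,21,has); (25,9,has); (25,21,has); (25,22,has); (26,20,has); (26,21,has); (26,22,has); (30,1,has); (30,27,has); (30,29,has); (31,4,has); (31,27,has); (31,28,has); (32,13,has); (32,28,has); (32,29,has); (33,27,has); (33,28,has); (33,29,has)
final:
nodes: 1:pt, 3:pt, 4:pt, 7:pt, 9:pt, 10:pt, 13:pt, 19:F, 20:pt, 21:pt, 22:pt, 23:F, 24:F, 25:F, 26:F, 27:pt, 28:pt, 29:pt, 30:F, 31:F, 32:F, 33:F
edges: (19,3,has); (19,4,has); (19,7,has); (19,10,hask); (23,1,has); (23,20,has); (23,22,has); (24,3,has); (24,20,has); (24,21,has); (25,9,has); (25,21,has); (25,22,has); (26,20,has); (26,21,has); (26,22,has); (30,1,has); (30,27,has); (30,29,has); (31,4,has); (31,27,has); (31,28,has); (32,13,has); (32,28,has); (32,29,has); (33,27,has); (33,28,has); (33,29,has)


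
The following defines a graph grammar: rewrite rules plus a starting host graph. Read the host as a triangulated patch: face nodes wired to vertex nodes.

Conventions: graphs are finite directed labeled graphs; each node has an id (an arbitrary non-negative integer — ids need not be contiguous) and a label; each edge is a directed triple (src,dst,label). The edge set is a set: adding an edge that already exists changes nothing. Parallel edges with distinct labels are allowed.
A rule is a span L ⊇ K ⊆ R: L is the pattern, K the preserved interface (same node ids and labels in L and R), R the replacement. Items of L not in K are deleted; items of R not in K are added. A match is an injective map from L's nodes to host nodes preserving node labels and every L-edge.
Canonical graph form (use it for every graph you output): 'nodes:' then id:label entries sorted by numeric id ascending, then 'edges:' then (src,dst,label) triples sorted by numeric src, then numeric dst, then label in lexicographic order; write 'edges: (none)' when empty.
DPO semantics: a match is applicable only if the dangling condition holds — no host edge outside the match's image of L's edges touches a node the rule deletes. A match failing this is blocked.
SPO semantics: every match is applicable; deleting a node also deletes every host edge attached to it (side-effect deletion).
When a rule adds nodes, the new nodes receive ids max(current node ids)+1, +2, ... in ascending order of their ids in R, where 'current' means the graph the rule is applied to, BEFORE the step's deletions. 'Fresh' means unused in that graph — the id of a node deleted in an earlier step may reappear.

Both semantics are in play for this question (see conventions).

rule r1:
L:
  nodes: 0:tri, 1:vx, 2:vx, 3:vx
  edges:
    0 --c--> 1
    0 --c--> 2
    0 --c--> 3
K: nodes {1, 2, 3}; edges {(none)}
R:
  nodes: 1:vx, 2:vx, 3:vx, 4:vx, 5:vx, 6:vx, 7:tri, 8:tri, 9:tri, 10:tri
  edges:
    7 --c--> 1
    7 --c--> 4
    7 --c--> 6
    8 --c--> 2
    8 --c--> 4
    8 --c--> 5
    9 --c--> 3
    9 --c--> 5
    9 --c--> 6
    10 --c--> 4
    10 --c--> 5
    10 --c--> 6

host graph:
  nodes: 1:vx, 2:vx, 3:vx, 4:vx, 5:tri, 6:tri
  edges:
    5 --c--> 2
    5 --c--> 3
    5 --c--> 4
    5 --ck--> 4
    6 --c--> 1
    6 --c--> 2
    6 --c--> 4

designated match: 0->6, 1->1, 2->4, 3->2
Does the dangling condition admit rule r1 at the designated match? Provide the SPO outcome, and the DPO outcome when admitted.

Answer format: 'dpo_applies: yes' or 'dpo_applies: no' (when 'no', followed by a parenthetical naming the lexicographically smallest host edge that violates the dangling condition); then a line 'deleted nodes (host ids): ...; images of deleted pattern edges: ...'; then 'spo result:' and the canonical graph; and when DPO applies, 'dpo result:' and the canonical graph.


dpo_applies: yes
deleted nodes (host ids): 6; images of deleted pattern edges: (6,1,c); (6,2,c); (6,4,c)
spo result:
nodes: 1:vx, 2:vx, 3:vx, 4:vx, 5:tri, 7:vx, 8:vx, 9:vx, 10:tri, 11:tri, 12:tri, 13:tri
edges: (5,2,c); (5,3,c); (5,4,c); (5,4,ck); (10,1,c); (10,7,c); (10,9,c); (11,4,c); (11,7,c); (11,8,c); (12,2,c); (12,8,c); (12,9,c); (13,7,c); (13,8,c); (13,9,c)
dpo result:
nodes: 1:vx, 2:vx, 3:vx, 4:vx, 5:tri, 7:vx, 8:vx, 9:vx, 10:tri, 11:tri, 12:tri, 13:tri
edges: (5,2,c); (5,3,c); (5,4,c); (5,4,ck); (10,1,c); (10,7,c); (10,9,c); (11,4,c); (11,7,c); (11,8,c); (12,2,c); (12,8,c); (12,9,c); (13,7,c); (13,8,c); (13,9,c)


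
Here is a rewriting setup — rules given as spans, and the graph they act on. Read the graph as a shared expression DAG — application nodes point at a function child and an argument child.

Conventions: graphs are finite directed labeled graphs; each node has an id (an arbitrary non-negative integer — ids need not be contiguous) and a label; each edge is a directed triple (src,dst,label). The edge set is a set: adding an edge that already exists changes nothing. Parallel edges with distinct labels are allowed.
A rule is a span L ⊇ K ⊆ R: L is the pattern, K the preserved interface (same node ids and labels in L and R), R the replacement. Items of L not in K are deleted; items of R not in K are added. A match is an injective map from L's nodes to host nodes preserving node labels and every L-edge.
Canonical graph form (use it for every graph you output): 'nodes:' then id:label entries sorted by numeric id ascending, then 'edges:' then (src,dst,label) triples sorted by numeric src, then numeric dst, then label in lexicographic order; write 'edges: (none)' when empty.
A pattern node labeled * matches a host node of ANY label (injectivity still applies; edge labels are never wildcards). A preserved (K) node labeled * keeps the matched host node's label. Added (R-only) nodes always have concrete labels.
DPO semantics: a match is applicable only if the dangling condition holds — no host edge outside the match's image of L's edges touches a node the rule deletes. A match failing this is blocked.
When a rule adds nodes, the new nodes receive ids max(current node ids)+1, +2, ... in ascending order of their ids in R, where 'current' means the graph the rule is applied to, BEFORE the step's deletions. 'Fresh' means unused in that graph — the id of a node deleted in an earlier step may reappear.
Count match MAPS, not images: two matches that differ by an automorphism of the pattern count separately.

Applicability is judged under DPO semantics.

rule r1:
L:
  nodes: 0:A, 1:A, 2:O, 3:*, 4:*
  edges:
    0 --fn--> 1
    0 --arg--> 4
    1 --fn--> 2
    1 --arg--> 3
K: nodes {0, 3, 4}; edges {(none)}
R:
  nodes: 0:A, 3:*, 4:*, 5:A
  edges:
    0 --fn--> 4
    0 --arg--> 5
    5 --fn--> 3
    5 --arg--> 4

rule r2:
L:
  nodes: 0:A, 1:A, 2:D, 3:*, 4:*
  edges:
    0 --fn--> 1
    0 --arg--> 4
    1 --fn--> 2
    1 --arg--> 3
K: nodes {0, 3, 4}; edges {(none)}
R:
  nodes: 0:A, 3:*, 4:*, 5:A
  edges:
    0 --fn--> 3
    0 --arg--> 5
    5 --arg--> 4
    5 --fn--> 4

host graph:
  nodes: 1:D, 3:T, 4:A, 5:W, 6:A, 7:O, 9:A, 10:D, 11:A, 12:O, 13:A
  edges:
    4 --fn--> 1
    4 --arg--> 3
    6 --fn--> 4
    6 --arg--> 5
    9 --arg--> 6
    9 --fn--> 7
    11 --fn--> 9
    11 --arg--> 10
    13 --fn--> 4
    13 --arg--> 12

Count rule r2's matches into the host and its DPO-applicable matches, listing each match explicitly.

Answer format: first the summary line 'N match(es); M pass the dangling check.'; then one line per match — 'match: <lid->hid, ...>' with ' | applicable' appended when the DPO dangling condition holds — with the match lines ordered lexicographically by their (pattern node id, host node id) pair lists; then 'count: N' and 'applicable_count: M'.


2 match(es); 0 pass the dangling check.
match: 0->6, 1->4, 2->1, 3->3, 4->5
match: 0->13, 1->4, 2->1, 3->3, 4->12
count: 2
applicable_count: 0


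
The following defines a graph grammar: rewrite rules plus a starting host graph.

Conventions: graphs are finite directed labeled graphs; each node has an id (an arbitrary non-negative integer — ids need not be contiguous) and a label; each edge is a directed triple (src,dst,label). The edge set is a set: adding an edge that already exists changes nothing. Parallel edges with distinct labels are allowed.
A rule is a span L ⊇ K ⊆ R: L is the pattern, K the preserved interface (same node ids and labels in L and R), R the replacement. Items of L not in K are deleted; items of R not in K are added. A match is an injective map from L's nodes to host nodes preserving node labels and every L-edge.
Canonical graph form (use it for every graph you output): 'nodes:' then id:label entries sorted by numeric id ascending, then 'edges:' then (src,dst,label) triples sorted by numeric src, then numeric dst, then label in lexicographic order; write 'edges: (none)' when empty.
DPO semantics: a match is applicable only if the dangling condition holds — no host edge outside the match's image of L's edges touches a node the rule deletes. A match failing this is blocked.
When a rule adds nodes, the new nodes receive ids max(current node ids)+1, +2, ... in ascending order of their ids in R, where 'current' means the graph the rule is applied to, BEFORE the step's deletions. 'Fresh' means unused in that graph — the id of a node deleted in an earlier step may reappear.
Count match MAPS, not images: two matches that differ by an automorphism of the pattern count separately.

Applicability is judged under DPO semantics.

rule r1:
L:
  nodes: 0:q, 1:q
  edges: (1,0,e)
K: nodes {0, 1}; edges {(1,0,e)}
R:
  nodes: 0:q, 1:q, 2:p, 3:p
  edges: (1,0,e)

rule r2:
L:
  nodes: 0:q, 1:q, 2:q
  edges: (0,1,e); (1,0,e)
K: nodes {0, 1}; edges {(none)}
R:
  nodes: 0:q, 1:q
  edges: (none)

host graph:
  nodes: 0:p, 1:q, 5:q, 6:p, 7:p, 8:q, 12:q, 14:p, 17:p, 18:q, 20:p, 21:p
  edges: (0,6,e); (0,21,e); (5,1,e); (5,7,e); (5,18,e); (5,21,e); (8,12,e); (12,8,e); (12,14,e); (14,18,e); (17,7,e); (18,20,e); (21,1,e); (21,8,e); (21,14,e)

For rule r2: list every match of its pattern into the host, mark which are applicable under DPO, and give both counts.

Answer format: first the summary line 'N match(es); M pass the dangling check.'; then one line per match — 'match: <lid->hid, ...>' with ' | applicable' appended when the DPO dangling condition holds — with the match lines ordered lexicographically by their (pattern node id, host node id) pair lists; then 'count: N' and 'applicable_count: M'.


6 match(es); 0 pass the dangling check.
match: 0->8, 1->12, 2->1
match: 0->8, 1->12, 2->5
match: 0->8, 1->12, 2->18
match: 0->12, 1->8, 2->1
match: 0->12, 1->8, 2->5
match: 0->12, 1->8, 2->18
count: 6
applicable_count: 0


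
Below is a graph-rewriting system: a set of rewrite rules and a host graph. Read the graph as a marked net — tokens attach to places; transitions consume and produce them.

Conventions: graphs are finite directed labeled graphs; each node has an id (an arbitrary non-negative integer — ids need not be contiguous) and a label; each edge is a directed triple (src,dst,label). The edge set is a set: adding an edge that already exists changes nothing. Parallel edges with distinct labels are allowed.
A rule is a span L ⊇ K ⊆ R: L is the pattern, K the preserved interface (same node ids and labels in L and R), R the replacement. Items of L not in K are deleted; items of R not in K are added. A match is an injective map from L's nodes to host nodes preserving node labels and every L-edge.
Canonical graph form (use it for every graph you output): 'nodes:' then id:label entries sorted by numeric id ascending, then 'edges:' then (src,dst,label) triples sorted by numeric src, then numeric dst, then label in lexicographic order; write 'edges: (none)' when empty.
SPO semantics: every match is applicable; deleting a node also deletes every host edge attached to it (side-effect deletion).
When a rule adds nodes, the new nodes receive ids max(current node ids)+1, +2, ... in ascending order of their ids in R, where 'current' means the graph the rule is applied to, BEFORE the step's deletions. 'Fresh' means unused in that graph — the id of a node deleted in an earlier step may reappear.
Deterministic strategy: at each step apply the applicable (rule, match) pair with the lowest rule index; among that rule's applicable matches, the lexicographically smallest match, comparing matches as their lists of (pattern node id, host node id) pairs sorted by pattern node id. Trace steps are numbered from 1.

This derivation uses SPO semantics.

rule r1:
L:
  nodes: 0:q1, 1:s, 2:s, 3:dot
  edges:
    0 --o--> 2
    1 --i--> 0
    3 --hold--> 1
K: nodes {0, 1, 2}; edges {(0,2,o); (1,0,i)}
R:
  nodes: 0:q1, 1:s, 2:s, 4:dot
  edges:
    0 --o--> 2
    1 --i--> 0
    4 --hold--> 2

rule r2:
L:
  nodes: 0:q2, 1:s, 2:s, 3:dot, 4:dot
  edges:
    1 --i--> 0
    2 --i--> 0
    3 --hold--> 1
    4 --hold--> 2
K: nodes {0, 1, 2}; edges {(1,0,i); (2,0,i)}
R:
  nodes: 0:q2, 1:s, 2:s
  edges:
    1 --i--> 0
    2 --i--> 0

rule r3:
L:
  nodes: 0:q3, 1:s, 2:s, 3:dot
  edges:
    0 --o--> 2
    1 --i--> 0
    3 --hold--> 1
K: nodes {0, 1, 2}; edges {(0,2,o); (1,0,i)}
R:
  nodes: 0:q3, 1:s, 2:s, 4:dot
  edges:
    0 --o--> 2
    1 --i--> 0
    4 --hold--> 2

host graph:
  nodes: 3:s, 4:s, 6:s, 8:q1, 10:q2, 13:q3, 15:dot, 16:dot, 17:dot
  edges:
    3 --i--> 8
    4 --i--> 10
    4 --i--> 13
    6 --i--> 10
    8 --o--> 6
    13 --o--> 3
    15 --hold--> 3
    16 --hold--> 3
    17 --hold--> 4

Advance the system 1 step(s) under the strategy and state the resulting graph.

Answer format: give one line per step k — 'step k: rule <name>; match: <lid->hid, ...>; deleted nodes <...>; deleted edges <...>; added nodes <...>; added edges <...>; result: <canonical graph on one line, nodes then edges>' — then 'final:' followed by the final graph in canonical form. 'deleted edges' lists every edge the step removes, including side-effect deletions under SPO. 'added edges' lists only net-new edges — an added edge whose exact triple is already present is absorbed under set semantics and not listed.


step 1: rule r1; match: 0->8, 1->3, 2->6, 3->15; deleted nodes 15; deleted edges (15,3,hold); added nodes 18; added edges (18,6,hold); result: nodes: 3:s, 4:s, 6:s, 8:q1, 10:q2, 13:q3, 16:dot, 17:dot, 18:dot edges: (3,8,i); (4,10,i); (4,13,i); (6,10,i); (8,6,o); (13,3,o); (16,3,hold); (17,4,hold); (18,6,hold)
final:
nodes: 3:s, 4:s, 6:s, 8:q1, 10:q2, 13:q3, 16:dot, 17:dot, 18:dot
edges: (3,8,i); (4,10,i); (4,13,i); (6,10,i); (8,6,o); (13,3,o); (16,3,hold); (17,4,hold); (18,6,hold)
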